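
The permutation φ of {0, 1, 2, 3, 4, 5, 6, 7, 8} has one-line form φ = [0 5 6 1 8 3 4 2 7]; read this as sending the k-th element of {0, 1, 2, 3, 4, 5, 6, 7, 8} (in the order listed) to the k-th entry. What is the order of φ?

Decomposing into disjoint cycles gives cycle lengths 5, 3, 1.
The order of φ is the least common multiple of its cycle lengths: lcm(5, 3) = 15.

15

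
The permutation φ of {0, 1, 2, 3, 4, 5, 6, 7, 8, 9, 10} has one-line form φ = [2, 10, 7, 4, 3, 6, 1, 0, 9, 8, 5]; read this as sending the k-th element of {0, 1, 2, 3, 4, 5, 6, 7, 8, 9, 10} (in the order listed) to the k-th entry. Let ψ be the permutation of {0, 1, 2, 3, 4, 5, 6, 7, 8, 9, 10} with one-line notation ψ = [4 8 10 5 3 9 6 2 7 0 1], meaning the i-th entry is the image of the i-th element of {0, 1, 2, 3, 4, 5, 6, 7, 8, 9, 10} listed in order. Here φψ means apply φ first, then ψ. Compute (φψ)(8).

0

First apply φ: φ(8) = 9, then ψ(9) = 0. Thus (φψ)(8) = 0.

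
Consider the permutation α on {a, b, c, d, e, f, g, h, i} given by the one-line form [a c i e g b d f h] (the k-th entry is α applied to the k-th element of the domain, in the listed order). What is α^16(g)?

d

Tracing g → d → … returns to g after 3 steps, so g lies in a 3-cycle (d e g).
Since the cycle has length 3, α^16 acts on it the same as α^1 (16 mod 3 = 1).
Advancing 1 step from g: g → d.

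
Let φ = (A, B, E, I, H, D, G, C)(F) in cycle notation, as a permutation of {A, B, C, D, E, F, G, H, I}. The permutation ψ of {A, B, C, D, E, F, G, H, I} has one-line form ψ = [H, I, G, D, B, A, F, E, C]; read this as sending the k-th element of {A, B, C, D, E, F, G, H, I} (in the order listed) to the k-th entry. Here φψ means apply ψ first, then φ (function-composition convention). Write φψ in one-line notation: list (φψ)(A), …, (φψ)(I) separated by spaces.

For each element, apply ψ then φ: A → H → D; B → I → H; C → G → C; D → D → G; E → B → E; F → A → B; G → F → F; H → E → I; I → C → A.
So φψ in one-line form is D H C G E B F I A.

D H C G E B F I A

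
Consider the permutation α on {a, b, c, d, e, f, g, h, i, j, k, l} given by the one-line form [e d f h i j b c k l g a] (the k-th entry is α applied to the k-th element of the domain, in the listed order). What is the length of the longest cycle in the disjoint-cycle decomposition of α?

Decomposing into disjoint cycles gives (a, e, i, k, g, b, d, h, c, f, j, l); the longest has length 12.

12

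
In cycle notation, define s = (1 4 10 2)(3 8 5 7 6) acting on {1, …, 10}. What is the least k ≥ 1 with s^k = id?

The cycle type of s is (5, 4, 1).
Since disjoint cycles commute, ord(s) = lcm(5, 4) = 20.

20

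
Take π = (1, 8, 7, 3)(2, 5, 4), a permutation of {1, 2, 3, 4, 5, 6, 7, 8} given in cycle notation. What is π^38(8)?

8 lies in the 4-cycle (1, 8, 7, 3).
Powers repeat with period 4 on this cycle, and 38 mod 4 = 2, so π^38(8) = π^2(8).
Stepping 2 places around the cycle: 8 → 7 → 3.

3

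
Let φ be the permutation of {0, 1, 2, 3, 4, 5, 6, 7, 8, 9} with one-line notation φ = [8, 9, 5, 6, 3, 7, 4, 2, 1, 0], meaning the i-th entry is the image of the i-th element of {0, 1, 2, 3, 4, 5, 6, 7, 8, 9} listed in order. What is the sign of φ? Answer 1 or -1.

In disjoint-cycle form the cycle lengths are 4, 3, 3.
A cycle is odd iff its length is even; φ has 1 even-length cycle, so sgn(φ) = (−1)^1 and φ is odd.

-1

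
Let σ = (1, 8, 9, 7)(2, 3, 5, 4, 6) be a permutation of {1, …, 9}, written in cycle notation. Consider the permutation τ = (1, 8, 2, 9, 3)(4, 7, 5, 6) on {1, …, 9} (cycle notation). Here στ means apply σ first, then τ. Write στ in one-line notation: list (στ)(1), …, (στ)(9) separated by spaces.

(στ)(x) = τ(σ(x)). Computing each image: τ(σ(1)) = τ(8) = 2, τ(σ(2)) = τ(3) = 1, τ(σ(3)) = τ(5) = 6, τ(σ(4)) = τ(6) = 4, τ(σ(5)) = τ(4) = 7, τ(σ(6)) = τ(2) = 9, τ(σ(7)) = τ(1) = 8, τ(σ(8)) = τ(9) = 3, τ(σ(9)) = τ(7) = 5.
Hence στ = [2 1 6 4 7 9 8 3 5].

2 1 6 4 7 9 8 3 5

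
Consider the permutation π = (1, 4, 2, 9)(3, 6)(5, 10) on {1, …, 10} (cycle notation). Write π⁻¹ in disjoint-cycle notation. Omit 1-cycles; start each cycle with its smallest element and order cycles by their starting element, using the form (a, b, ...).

(1, 9, 2, 4)(3, 6)(5, 10)

The inverse reverses each cycle.
Reversing each cycle of π and rotating so the smallest element leads gives (1, 9, 2, 4)(3, 6)(5, 10).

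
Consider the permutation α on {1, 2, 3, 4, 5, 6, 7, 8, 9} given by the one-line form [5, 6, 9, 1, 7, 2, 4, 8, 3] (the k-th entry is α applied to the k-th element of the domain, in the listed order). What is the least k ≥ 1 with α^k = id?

4

Writing α as disjoint cycles, the cycle lengths are 4, 2, 2, 1.
Since disjoint cycles commute, ord(α) = lcm(4, 2, 2) = 4.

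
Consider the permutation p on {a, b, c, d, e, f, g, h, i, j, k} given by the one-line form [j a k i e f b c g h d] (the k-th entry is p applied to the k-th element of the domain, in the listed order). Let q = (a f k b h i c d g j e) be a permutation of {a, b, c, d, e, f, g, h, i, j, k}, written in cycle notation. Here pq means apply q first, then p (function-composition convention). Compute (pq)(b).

(pq)(b) = p(q(b)). q(b) = h, then p(h) = c. So (pq)(b) = c.

c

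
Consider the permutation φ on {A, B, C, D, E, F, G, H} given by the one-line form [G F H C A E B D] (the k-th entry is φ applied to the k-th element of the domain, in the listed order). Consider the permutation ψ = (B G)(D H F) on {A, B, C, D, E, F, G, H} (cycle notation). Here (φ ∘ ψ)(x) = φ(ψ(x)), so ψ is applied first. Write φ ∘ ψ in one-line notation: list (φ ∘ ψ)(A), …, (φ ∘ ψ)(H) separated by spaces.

(φ ∘ ψ)(x) = φ(ψ(x)). Computing each image: φ(ψ(A)) = φ(A) = G, φ(ψ(B)) = φ(G) = B, φ(ψ(C)) = φ(C) = H, φ(ψ(D)) = φ(H) = D, φ(ψ(E)) = φ(E) = A, φ(ψ(F)) = φ(D) = C, φ(ψ(G)) = φ(B) = F, φ(ψ(H)) = φ(F) = E.
Hence φ ∘ ψ = [G B H D A C F E].

G B H D A C F E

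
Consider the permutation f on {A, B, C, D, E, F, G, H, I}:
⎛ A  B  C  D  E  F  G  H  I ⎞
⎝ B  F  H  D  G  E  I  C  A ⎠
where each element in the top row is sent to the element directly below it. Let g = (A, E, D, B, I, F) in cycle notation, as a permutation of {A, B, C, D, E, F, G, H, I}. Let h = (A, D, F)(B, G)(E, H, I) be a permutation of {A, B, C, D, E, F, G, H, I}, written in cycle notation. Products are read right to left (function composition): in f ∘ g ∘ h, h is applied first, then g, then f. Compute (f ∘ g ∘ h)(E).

C

(f ∘ g ∘ h)(E) = f(g(h(E))). h(E) = H, then g(H) = H, then f(H) = C, so the result is C.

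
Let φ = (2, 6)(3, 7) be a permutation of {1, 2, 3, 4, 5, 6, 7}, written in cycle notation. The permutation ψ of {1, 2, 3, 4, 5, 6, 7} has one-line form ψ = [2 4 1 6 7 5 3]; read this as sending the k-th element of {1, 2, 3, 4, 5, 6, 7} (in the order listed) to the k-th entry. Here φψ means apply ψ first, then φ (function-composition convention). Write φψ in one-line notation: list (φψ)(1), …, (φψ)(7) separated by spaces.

6 4 1 2 3 5 7

For each element, apply ψ then φ: 1 → 2 → 6; 2 → 4 → 4; 3 → 1 → 1; 4 → 6 → 2; 5 → 7 → 3; 6 → 5 → 5; 7 → 3 → 7.
So φψ in one-line form is 6 4 1 2 3 5 7.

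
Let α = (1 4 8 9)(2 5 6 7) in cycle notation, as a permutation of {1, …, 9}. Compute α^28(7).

7 lies in the 4-cycle (2 5 6 7).
Since the cycle has length 4, α^28 acts on it the same as α^0 (28 mod 4 = 0).
So α^28(7) = 7.

7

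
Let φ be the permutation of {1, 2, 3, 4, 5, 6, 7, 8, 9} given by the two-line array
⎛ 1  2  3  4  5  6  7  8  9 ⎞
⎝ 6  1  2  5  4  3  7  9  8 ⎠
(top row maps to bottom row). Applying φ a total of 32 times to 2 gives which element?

Tracing 2 → 1 → … returns to 2 after 4 steps, so 2 lies in a 4-cycle (1, 6, 3, 2).
Since the cycle has length 4, φ^32 acts on it the same as φ^0 (32 mod 4 = 0).
So φ^32(2) = 2.

2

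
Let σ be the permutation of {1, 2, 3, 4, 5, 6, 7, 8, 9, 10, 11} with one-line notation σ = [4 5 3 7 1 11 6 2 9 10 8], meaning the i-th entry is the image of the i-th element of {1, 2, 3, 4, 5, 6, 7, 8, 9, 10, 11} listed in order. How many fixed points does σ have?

The fixed points (elements with σ(x) = x) are {3, 9, 10}, so there are 3.

3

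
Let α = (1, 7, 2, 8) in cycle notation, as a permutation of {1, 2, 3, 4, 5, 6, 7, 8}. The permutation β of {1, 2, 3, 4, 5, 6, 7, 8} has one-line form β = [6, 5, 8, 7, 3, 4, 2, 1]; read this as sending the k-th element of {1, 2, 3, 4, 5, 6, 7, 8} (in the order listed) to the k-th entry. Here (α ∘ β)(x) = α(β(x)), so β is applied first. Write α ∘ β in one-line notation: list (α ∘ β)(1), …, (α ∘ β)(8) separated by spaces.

6 5 1 2 3 4 8 7

Chase each element through β then α: 1 → 6 → 6; 2 → 5 → 5; 3 → 8 → 1; 4 → 7 → 2; 5 → 3 → 3; 6 → 4 → 4; 7 → 2 → 8; 8 → 1 → 7.
So α ∘ β in one-line form is 6 5 1 2 3 4 8 7.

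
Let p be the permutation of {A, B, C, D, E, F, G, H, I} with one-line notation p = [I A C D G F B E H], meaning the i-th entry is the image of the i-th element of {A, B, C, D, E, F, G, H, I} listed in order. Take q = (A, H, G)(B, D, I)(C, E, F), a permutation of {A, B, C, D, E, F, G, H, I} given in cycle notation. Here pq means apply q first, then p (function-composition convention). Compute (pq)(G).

First apply q: q(G) = A, then p(A) = I. Thus (pq)(G) = I.

I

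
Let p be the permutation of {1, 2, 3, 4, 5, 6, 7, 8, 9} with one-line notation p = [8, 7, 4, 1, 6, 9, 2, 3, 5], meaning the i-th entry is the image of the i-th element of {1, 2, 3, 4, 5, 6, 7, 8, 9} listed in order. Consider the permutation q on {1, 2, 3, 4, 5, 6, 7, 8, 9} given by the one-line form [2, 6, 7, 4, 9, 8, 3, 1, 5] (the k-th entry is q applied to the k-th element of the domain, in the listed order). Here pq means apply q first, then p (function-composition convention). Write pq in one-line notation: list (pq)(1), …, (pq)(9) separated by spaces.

7 9 2 1 5 3 4 8 6

For each element, apply q then p: 1 → 2 → 7; 2 → 6 → 9; 3 → 7 → 2; 4 → 4 → 1; 5 → 9 → 5; 6 → 8 → 3; 7 → 3 → 4; 8 → 1 → 8; 9 → 5 → 6.
So pq in one-line form is 7 9 2 1 5 3 4 8 6.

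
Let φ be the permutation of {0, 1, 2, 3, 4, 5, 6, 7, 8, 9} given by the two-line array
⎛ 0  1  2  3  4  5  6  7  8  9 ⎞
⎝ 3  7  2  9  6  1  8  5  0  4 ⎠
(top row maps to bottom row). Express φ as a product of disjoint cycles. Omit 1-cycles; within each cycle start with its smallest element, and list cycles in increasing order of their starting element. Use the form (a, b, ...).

From 0: 0 → 3 → 9 → 4 → 6 → 8 → 0, closing the cycle (0, 3, 9, 4, 6, 8).
Continuing from each remaining unvisited element yields (0, 3, 9, 4, 6, 8)(1, 7, 5).

(0, 3, 9, 4, 6, 8)(1, 7, 5)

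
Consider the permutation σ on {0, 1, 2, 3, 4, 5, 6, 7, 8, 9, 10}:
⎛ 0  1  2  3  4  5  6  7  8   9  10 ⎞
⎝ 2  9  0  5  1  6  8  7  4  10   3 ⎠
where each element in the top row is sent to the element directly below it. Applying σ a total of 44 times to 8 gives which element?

Tracing 8 → 4 → … returns to 8 after 8 steps, so 8 lies in an 8-cycle (1 9 10 3 5 6 8 4).
Since the cycle has length 8, σ^44 acts on it the same as σ^4 (44 mod 8 = 4).
Stepping 4 places around the cycle: 8 → 4 → 1 → 9 → 10.

10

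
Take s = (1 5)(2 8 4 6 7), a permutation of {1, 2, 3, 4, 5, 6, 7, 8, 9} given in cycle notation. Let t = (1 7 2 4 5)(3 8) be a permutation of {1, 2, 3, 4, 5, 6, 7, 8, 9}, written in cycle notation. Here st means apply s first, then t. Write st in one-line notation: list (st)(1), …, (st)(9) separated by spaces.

(st)(x) = t(s(x)). Computing each image: t(s(1)) = t(5) = 1, t(s(2)) = t(8) = 3, t(s(3)) = t(3) = 8, t(s(4)) = t(6) = 6, t(s(5)) = t(1) = 7, t(s(6)) = t(7) = 2, t(s(7)) = t(2) = 4, t(s(8)) = t(4) = 5, t(s(9)) = t(9) = 9.
Hence st = [1 3 8 6 7 2 4 5 9].

1 3 8 6 7 2 4 5 9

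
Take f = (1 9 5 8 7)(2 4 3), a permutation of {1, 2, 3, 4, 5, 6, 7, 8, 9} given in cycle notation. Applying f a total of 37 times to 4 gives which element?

3

4 lies in the 3-cycle (2 4 3).
On a 3-cycle, f^3 is the identity, so f^37 = f^1 there (37 ≡ 1 mod 3).
Advancing 1 step from 4: 4 → 3.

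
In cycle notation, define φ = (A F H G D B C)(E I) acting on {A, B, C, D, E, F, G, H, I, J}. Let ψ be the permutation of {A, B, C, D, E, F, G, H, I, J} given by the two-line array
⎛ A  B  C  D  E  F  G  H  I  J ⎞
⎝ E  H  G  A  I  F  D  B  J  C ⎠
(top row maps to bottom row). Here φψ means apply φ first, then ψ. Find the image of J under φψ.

φ(J) = J, then ψ(J) = C; composing gives (φψ)(J) = C.

C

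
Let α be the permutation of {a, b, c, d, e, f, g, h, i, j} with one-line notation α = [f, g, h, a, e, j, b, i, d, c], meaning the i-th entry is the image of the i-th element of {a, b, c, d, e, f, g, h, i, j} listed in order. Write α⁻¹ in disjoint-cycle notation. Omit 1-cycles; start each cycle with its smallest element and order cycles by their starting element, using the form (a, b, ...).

The cycle decomposition of α is (a, f, j, c, h, i, d)(b, g).
Reversing each cycle (and rotating so the smallest element leads) gives α⁻¹ = (a, d, i, h, c, j, f)(b, g).

(a, d, i, h, c, j, f)(b, g)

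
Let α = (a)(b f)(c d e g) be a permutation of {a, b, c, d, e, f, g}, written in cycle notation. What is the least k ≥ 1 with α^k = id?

4

The cycle type of α is (4, 2, 1).
The order of α is the least common multiple of its cycle lengths: lcm(4, 2) = 4.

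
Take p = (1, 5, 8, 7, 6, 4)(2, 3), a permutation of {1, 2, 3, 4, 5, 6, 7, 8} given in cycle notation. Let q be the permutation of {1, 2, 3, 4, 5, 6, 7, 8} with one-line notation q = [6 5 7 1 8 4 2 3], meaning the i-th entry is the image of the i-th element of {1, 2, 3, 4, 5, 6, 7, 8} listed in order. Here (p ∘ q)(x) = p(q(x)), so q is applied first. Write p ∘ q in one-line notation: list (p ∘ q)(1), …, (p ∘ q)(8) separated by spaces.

4 8 6 5 7 1 3 2

For each element, apply q then p: 1 → 6 → 4; 2 → 5 → 8; 3 → 7 → 6; 4 → 1 → 5; 5 → 8 → 7; 6 → 4 → 1; 7 → 2 → 3; 8 → 3 → 2.
Collecting the images, p ∘ q = [4 8 6 5 7 1 3 2].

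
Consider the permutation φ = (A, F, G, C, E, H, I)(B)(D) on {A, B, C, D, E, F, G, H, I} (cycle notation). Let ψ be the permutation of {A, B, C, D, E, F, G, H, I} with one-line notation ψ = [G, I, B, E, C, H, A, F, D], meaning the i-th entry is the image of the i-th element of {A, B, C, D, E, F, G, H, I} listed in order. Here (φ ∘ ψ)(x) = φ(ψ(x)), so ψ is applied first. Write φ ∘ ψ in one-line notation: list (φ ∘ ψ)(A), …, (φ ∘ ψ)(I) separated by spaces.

(φ ∘ ψ)(x) = φ(ψ(x)). Computing each image: φ(ψ(A)) = φ(G) = C, φ(ψ(B)) = φ(I) = A, φ(ψ(C)) = φ(B) = B, φ(ψ(D)) = φ(E) = H, φ(ψ(E)) = φ(C) = E, φ(ψ(F)) = φ(H) = I, φ(ψ(G)) = φ(A) = F, φ(ψ(H)) = φ(F) = G, φ(ψ(I)) = φ(D) = D.
Hence φ ∘ ψ = [C A B H E I F G D].

C A B H E I F G D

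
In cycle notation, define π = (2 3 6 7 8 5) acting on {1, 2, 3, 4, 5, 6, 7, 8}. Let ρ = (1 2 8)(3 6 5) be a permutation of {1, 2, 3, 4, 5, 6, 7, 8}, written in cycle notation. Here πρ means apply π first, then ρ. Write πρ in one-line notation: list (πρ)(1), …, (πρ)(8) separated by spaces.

2 6 5 4 8 7 1 3

Chase each element through π then ρ: 1 → 1 → 2; 2 → 3 → 6; 3 → 6 → 5; 4 → 4 → 4; 5 → 2 → 8; 6 → 7 → 7; 7 → 8 → 1; 8 → 5 → 3.
So πρ in one-line form is 2 6 5 4 8 7 1 3.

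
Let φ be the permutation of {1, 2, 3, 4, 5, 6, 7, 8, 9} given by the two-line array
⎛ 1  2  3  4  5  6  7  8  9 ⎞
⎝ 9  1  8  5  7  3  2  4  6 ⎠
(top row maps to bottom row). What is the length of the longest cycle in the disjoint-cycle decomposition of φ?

9

Decomposing into disjoint cycles gives (1 9 6 3 8 4 5 7 2); the longest has length 9.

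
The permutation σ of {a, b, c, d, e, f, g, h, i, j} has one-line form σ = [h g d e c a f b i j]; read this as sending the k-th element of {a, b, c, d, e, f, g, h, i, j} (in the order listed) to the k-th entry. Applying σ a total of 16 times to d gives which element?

e

Tracing d → e → … returns to d after 3 steps, so d lies in a 3-cycle (c d e).
Powers repeat with period 3 on this cycle, and 16 mod 3 = 1, so σ^16(d) = σ^1(d).
Advancing 1 step from d: d → e.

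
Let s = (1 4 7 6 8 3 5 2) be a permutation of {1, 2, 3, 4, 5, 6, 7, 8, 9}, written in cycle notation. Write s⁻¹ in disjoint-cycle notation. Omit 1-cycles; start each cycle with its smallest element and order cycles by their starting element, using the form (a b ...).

(1 2 5 3 8 6 7 4)

If s sends a → b within a cycle, s⁻¹ sends b → a; equivalently, reverse each cycle.
After reversing and putting each cycle's least element first, s⁻¹ = (1 2 5 3 8 6 7 4).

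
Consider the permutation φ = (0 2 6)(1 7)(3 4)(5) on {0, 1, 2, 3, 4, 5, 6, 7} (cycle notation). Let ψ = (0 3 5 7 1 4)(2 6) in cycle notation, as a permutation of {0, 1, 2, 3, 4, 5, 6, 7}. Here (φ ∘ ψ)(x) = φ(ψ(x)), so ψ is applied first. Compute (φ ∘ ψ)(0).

First apply ψ: ψ(0) = 3, then φ(3) = 4. Thus (φ ∘ ψ)(0) = 4.

4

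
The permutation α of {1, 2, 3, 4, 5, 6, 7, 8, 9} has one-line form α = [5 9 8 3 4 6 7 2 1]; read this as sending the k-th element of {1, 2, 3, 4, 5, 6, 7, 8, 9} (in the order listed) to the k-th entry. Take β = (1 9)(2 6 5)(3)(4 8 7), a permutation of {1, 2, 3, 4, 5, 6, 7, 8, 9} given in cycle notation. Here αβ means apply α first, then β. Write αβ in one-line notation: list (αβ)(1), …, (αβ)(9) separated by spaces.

2 1 7 3 8 5 4 6 9

Chase each element through α then β: 1 → 5 → 2; 2 → 9 → 1; 3 → 8 → 7; 4 → 3 → 3; 5 → 4 → 8; 6 → 6 → 5; 7 → 7 → 4; 8 → 2 → 6; 9 → 1 → 9.
Collecting the images, αβ = [2 1 7 3 8 5 4 6 9].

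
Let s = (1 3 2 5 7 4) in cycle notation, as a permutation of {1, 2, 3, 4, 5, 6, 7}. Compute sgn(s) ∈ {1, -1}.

-1

The cycle lengths are 6, 1.
A cycle of length ℓ contributes ℓ−1 transpositions, so s is a product of 5 transpositions — odd.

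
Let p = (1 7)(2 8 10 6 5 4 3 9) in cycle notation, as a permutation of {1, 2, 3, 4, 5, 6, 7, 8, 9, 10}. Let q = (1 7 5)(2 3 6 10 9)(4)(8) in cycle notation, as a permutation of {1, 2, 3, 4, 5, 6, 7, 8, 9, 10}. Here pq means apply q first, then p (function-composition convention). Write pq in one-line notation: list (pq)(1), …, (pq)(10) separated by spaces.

(pq)(x) = p(q(x)). Computing each image: p(q(1)) = p(7) = 1, p(q(2)) = p(3) = 9, p(q(3)) = p(6) = 5, p(q(4)) = p(4) = 3, p(q(5)) = p(1) = 7, p(q(6)) = p(10) = 6, p(q(7)) = p(5) = 4, p(q(8)) = p(8) = 10, p(q(9)) = p(2) = 8, p(q(10)) = p(9) = 2.
Hence pq = [1 9 5 3 7 6 4 10 8 2].

1 9 5 3 7 6 4 10 8 2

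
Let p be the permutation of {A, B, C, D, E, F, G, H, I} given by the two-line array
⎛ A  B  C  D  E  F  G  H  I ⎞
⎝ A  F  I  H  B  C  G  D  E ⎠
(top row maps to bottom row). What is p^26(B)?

Tracing B → F → … returns to B after 5 steps, so B lies in a 5-cycle (B, F, C, I, E).
On a 5-cycle, p^5 is the identity, so p^26 = p^1 there (26 ≡ 1 mod 5).
Advancing 1 step from B: B → F.

F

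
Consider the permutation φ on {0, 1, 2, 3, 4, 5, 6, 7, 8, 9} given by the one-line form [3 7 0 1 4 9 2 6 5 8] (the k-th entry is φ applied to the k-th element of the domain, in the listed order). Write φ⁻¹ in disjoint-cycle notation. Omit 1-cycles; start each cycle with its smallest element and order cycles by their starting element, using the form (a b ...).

(0 2 6 7 1 3)(5 8 9)

The cycle decomposition of φ is (0 3 1 7 6 2)(5 9 8).
Reversing each cycle (and rotating so the smallest element leads) gives φ⁻¹ = (0 2 6 7 1 3)(5 8 9).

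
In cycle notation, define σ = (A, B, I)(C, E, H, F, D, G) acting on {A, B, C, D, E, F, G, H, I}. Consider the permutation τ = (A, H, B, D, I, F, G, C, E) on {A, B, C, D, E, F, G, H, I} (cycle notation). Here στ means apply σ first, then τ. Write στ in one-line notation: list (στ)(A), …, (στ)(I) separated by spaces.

For each element, apply σ then τ: A → B → D; B → I → F; C → E → A; D → G → C; E → H → B; F → D → I; G → C → E; H → F → G; I → A → H.
Collecting the images, στ = [D F A C B I E G H].

D F A C B I E G H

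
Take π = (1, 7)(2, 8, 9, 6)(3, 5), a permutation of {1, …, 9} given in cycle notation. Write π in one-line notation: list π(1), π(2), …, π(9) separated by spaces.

Image by image: 1↦7, 2↦8, 3↦5, 4↦4, 5↦3, 6↦2, 7↦1, 8↦9, 9↦6.
Listing these in domain order gives 7 8 5 4 3 2 1 9 6.

7 8 5 4 3 2 1 9 6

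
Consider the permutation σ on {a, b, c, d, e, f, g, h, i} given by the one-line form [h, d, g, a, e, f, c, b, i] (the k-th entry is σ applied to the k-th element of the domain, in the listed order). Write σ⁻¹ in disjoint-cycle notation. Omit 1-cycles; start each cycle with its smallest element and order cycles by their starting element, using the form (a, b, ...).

First write σ in disjoint cycles: (a, h, b, d)(c, g).
Reversing each cycle (and rotating so the smallest element leads) gives σ⁻¹ = (a, d, b, h)(c, g).

(a, d, b, h)(c, g)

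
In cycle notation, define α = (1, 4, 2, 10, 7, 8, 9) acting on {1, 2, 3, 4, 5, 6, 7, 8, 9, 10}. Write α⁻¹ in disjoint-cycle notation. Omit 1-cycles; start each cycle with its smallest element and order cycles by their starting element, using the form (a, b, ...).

(1, 9, 8, 7, 10, 2, 4)

Inverting a permutation written in cycle notation just reverses the order within every cycle.
Reversing each cycle of α and rotating so the smallest element leads gives (1, 9, 8, 7, 10, 2, 4).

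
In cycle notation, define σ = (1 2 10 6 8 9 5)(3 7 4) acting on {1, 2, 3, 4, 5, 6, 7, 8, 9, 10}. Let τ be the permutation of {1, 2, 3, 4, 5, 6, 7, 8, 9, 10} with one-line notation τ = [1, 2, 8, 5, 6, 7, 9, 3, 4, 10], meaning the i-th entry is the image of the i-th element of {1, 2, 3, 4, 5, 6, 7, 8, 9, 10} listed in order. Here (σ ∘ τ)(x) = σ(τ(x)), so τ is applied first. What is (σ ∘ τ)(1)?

τ(1) = 1, then σ(1) = 2; composing gives (σ ∘ τ)(1) = 2.

2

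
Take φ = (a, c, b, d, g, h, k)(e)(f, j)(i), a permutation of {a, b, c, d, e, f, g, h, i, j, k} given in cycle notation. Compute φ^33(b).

a

b lies in the 7-cycle (a, c, b, d, g, h, k).
Since the cycle has length 7, φ^33 acts on it the same as φ^5 (33 mod 7 = 5).
Stepping 5 places around the cycle: b → d → g → h → k → a.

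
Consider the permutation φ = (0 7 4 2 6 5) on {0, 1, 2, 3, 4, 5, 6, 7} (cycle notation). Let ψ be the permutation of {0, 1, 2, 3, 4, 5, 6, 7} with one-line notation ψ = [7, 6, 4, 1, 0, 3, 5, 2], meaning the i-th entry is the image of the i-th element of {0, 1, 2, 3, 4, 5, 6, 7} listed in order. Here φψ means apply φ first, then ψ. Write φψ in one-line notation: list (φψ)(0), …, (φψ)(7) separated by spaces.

2 6 5 1 4 7 3 0

(φψ)(x) = ψ(φ(x)). Computing each image: ψ(φ(0)) = ψ(7) = 2, ψ(φ(1)) = ψ(1) = 6, ψ(φ(2)) = ψ(6) = 5, ψ(φ(3)) = ψ(3) = 1, ψ(φ(4)) = ψ(2) = 4, ψ(φ(5)) = ψ(0) = 7, ψ(φ(6)) = ψ(5) = 3, ψ(φ(7)) = ψ(4) = 0.
Hence φψ = [2 6 5 1 4 7 3 0].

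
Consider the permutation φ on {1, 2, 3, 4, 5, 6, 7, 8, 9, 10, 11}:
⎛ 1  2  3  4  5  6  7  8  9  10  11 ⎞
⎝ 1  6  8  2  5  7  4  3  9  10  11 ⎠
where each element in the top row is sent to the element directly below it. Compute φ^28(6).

6

Tracing 6 → 7 → … returns to 6 after 4 steps, so 6 lies in a 4-cycle (2, 6, 7, 4).
Since the cycle has length 4, φ^28 acts on it the same as φ^0 (28 mod 4 = 0).
So φ^28(6) = 6.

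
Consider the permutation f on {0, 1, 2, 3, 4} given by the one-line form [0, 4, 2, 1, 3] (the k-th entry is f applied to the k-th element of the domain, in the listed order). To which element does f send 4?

3

4 is element number 5 of the domain, and entry number 5 of the one-line form is 3, so f(4) = 3.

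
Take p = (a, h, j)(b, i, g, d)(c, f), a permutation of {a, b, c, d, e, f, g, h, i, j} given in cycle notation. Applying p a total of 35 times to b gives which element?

d

b lies in the 4-cycle (b, i, g, d).
Since the cycle has length 4, p^35 acts on it the same as p^3 (35 mod 4 = 3).
Stepping 3 places around the cycle: b → i → g → d.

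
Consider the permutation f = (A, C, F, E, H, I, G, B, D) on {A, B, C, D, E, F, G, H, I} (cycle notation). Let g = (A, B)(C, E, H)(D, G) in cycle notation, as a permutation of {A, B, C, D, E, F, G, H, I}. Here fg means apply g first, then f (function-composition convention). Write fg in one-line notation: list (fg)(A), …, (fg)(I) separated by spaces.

D C H B I E A F G

(fg)(x) = f(g(x)). Computing each image: f(g(A)) = f(B) = D, f(g(B)) = f(A) = C, f(g(C)) = f(E) = H, f(g(D)) = f(G) = B, f(g(E)) = f(H) = I, f(g(F)) = f(F) = E, f(g(G)) = f(D) = A, f(g(H)) = f(C) = F, f(g(I)) = f(I) = G.
Hence fg = [D C H B I E A F G].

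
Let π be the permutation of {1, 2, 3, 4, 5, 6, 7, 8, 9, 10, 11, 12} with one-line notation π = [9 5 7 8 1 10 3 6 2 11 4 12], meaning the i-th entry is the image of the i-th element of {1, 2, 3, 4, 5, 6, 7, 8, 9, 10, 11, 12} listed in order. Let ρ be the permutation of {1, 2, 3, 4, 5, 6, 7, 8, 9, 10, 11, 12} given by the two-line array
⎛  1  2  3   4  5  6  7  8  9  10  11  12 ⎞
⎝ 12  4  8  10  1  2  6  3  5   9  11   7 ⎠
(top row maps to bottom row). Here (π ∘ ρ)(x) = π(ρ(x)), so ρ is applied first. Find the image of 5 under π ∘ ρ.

First apply ρ: ρ(5) = 1, then π(1) = 9. Thus (π ∘ ρ)(5) = 9.

9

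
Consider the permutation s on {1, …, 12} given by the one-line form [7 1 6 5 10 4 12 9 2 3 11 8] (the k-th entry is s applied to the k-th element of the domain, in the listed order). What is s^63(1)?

8

Tracing 1 → 7 → … returns to 1 after 6 steps, so 1 lies in a 6-cycle (1, 7, 12, 8, 9, 2).
On a 6-cycle, s^6 is the identity, so s^63 = s^3 there (63 ≡ 3 mod 6).
Stepping 3 places around the cycle: 1 → 7 → 12 → 8.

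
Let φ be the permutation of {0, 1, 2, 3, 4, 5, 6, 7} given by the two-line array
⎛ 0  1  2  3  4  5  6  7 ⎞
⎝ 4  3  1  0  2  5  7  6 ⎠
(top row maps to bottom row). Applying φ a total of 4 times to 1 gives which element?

Tracing 1 → 3 → … returns to 1 after 5 steps, so 1 lies in a 5-cycle (0 4 2 1 3).
Stepping 4 places around the cycle: 1 → 3 → 0 → 4 → 2.

2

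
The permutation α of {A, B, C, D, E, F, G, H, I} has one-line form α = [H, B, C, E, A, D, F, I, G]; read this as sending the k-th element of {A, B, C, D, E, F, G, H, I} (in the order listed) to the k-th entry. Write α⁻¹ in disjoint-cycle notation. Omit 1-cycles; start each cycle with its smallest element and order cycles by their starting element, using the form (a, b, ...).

(A, E, D, F, G, I, H)

First write α in disjoint cycles: (A, H, I, G, F, D, E).
The inverse reverses every cycle; in canonical form, α⁻¹ = (A, E, D, F, G, I, H).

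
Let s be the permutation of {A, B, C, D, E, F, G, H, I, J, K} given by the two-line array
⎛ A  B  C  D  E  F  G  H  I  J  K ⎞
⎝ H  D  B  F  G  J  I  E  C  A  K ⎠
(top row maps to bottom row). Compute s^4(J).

Tracing J → A → … returns to J after 10 steps, so J lies in a 10-cycle (A, H, E, G, I, C, B, D, F, J).
Advancing 4 steps from J: J → A → H → E → G.

G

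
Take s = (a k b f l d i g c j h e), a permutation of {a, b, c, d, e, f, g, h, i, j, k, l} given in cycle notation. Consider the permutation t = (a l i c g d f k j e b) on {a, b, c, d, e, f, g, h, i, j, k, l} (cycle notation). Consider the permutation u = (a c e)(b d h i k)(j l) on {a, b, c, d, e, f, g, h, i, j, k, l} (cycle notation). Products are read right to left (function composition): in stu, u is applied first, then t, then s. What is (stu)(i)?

h

(stu)(i) = s(t(u(i))). u(i) = k, then t(k) = j, then s(j) = h, so the result is h.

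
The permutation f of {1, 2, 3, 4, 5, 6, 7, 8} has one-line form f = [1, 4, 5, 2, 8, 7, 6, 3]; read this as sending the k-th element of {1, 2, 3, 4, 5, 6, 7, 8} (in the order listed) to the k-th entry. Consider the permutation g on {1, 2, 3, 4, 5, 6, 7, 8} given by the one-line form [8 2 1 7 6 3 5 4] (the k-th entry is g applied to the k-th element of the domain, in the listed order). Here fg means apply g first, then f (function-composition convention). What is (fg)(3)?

g(3) = 1, then f(1) = 1; composing gives (fg)(3) = 1.

1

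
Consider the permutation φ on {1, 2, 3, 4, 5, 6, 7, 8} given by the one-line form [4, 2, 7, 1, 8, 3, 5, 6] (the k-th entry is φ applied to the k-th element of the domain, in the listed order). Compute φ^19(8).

Tracing 8 → 6 → … returns to 8 after 5 steps, so 8 lies in a 5-cycle (3 7 5 8 6).
On a 5-cycle, φ^5 is the identity, so φ^19 = φ^4 there (19 ≡ 4 mod 5).
Stepping 4 places around the cycle: 8 → 6 → 3 → 7 → 5.

5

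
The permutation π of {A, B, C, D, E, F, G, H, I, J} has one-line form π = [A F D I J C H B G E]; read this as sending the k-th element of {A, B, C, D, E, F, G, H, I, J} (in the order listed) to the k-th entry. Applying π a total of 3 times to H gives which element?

Tracing H → B → … returns to H after 7 steps, so H lies in a 7-cycle (B, F, C, D, I, G, H).
Stepping 3 places around the cycle: H → B → F → C.

C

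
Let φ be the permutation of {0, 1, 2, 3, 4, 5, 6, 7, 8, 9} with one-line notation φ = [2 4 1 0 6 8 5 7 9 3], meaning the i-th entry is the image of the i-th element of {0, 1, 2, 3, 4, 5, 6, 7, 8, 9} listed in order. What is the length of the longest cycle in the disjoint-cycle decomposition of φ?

Decomposing into disjoint cycles gives (0 2 1 4 6 5 8 9 3); the longest has length 9.

9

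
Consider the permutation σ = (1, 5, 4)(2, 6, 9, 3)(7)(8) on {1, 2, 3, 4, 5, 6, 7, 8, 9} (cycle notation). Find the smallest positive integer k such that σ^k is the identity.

12

The cycle type of σ is (4, 3, 1, 1).
Since disjoint cycles commute, ord(σ) = lcm(4, 3) = 12.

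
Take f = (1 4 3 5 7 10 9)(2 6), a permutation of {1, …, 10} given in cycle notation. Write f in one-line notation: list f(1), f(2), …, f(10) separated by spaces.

Each element maps to the next entry in its cycle (wrapping to the front): 1↦4, 2↦6, 3↦5, 4↦3, 5↦7, 6↦2, 7↦10, 8↦8, 9↦1, 10↦9.
So the one-line form is 4 6 5 3 7 2 10 8 1 9.

4 6 5 3 7 2 10 8 1 9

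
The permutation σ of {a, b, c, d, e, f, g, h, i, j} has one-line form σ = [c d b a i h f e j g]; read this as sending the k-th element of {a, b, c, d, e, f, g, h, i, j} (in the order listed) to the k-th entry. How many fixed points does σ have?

0

No element satisfies σ(x) = x, so there are 0 fixed points.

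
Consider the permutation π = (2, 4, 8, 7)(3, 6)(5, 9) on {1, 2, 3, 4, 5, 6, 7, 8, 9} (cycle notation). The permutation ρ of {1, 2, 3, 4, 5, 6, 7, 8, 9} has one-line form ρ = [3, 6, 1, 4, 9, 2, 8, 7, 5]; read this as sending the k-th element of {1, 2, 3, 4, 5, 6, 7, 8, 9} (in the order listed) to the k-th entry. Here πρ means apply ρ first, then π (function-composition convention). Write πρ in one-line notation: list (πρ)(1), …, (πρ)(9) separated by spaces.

6 3 1 8 5 4 7 2 9

For each element, apply ρ then π: 1 → 3 → 6; 2 → 6 → 3; 3 → 1 → 1; 4 → 4 → 8; 5 → 9 → 5; 6 → 2 → 4; 7 → 8 → 7; 8 → 7 → 2; 9 → 5 → 9.
So πρ in one-line form is 6 3 1 8 5 4 7 2 9.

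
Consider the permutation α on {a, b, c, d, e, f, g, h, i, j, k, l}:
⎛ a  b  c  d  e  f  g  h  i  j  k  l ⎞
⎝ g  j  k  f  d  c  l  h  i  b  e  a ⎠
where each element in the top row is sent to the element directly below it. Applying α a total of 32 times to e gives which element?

f

Tracing e → d → … returns to e after 5 steps, so e lies in a 5-cycle (c k e d f).
On a 5-cycle, α^5 is the identity, so α^32 = α^2 there (32 ≡ 2 mod 5).
Stepping 2 places around the cycle: e → d → f.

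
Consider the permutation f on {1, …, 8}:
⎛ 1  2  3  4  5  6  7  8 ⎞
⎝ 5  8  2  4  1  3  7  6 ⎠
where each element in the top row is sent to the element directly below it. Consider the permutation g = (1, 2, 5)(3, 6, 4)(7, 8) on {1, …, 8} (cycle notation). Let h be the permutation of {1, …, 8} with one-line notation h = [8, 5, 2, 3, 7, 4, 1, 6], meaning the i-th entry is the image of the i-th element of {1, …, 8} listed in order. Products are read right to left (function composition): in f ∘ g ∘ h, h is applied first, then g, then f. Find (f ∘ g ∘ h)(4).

3

Apply the permutations in order: h(4) = 3, then g(3) = 6, then f(6) = 3. So (f ∘ g ∘ h)(4) = 3.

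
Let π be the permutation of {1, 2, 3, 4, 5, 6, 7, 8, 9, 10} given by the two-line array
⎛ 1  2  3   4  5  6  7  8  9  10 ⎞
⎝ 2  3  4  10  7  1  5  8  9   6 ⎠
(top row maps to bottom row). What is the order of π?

6

Decomposing into disjoint cycles gives cycle lengths 6, 2, 1, 1.
The order is lcm(6, 2) = 6.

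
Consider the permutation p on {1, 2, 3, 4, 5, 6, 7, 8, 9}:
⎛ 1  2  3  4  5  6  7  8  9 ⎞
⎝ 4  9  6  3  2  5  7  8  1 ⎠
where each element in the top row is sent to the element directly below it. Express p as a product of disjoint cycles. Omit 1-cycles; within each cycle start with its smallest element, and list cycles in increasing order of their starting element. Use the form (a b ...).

Iterating p from 1 gives 1 → 4 → 3 → 6 → 5 → 2 → 9 → 1; that is the 7-cycle (1 4 3 6 5 2 9).
Continuing from each remaining unvisited element yields (1 4 3 6 5 2 9).

(1 4 3 6 5 2 9)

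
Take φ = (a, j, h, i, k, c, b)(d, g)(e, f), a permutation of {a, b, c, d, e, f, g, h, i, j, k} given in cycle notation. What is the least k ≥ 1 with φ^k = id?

14

The disjoint cycles have lengths 7, 2, 2.
The order of φ is the least common multiple of its cycle lengths: lcm(7, 2, 2) = 14.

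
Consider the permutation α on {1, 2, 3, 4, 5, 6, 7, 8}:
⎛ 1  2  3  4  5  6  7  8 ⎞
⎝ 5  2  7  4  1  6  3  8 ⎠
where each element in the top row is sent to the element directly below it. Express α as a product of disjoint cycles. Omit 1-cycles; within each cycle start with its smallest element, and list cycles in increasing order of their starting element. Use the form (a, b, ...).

(1, 5)(3, 7)

Iterating α from 1 gives 1 → 5 → 1; that is the 2-cycle (1, 5).
Continuing from each remaining unvisited element yields (1, 5)(3, 7).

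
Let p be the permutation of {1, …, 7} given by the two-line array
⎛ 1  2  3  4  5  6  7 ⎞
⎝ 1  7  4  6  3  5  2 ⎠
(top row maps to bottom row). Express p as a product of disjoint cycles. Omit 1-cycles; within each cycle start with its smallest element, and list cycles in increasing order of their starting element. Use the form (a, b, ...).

Start at 2 and follow images: 2 → 7 → 2, giving the cycle (2, 7).
Repeating from the next unused element and collecting all non-trivial cycles gives (2, 7)(3, 4, 6, 5).

(2, 7)(3, 4, 6, 5)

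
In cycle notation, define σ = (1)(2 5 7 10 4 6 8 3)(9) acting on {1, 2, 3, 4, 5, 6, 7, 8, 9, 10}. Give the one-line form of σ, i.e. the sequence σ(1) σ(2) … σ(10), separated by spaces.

Each element maps to the next entry in its cycle (wrapping to the front): 1↦1, 2↦5, 3↦2, 4↦6, 5↦7, 6↦8, 7↦10, 8↦3, 9↦9, 10↦4.
So the one-line form is 1 5 2 6 7 8 10 3 9 4.

1 5 2 6 7 8 10 3 9 4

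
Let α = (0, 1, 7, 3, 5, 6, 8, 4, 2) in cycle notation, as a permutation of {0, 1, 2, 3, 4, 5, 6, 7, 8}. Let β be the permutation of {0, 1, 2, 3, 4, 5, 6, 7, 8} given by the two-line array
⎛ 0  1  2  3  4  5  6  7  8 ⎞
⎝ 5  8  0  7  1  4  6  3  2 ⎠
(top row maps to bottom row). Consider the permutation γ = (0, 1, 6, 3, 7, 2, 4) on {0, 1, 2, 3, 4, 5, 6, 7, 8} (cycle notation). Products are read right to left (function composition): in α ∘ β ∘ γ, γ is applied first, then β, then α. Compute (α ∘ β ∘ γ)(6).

3

(α ∘ β ∘ γ)(6) = α(β(γ(6))). γ(6) = 3, then β(3) = 7, then α(7) = 3, so the result is 3.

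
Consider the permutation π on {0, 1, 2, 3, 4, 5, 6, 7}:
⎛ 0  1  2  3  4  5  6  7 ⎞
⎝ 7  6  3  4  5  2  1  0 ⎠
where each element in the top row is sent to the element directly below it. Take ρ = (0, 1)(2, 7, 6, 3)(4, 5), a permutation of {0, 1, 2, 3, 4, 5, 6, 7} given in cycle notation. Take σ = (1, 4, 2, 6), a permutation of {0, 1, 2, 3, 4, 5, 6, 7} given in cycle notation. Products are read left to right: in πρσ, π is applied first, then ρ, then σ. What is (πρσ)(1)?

Apply the permutations in order: π(1) = 6, then ρ(6) = 3, then σ(3) = 3. So (πρσ)(1) = 3.

3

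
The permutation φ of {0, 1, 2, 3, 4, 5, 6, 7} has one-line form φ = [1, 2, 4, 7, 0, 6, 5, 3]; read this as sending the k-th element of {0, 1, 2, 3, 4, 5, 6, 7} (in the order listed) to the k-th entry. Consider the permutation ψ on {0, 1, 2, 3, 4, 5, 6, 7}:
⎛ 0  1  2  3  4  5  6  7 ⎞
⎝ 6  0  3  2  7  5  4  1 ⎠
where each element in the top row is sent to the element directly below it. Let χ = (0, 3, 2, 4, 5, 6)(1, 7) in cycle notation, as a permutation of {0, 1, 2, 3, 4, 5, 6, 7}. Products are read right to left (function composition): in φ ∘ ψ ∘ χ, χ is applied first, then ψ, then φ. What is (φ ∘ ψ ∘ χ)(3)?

Chase 3: χ(3) = 2; ψ(2) = 3; φ(3) = 7. Hence (φ ∘ ψ ∘ χ)(3) = 7.

7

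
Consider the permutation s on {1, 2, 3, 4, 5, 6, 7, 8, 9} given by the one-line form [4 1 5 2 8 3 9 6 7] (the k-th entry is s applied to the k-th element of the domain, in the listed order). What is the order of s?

12

The disjoint-cycle form of s has cycle lengths 4, 3, 2.
The order of s is the least common multiple of its cycle lengths: lcm(4, 3, 2) = 12.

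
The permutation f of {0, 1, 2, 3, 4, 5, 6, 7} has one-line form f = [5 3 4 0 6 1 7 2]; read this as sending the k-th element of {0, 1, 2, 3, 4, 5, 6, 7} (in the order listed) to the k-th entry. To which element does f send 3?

0

3 is element number 4 of the domain, and entry number 4 of the one-line form is 0, so f(3) = 0.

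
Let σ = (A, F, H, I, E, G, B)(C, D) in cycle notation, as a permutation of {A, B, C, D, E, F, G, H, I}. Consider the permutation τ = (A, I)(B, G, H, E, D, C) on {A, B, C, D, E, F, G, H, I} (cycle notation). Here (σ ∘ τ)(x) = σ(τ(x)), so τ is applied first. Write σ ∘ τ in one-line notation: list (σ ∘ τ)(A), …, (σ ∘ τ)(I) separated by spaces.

E B A D C H I G F

For each element, apply τ then σ: A → I → E; B → G → B; C → B → A; D → C → D; E → D → C; F → F → H; G → H → I; H → E → G; I → A → F.
Collecting the images, σ ∘ τ = [E B A D C H I G F].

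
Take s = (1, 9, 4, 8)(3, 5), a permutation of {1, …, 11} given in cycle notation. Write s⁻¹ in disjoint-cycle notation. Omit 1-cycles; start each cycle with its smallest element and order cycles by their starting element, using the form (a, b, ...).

If s sends a → b within a cycle, s⁻¹ sends b → a; equivalently, reverse each cycle.
Reversing each cycle of s and rotating so the smallest element leads gives (1, 8, 4, 9)(3, 5).

(1, 8, 4, 9)(3, 5)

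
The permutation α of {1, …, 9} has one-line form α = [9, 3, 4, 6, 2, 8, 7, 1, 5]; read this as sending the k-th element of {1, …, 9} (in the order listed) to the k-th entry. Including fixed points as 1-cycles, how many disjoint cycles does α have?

2

The cycle decomposition is (1 9 5 2 3 4 6 8)(7), which has 2 cycles (counting 1-cycles).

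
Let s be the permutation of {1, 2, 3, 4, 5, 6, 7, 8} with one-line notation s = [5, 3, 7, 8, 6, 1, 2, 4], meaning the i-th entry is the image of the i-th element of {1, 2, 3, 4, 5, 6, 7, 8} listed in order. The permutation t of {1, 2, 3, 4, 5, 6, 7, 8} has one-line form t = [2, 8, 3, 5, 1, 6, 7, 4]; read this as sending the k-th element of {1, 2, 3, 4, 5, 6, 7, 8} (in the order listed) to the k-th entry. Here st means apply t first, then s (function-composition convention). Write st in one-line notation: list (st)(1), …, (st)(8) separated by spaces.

(st)(x) = s(t(x)). Computing each image: s(t(1)) = s(2) = 3, s(t(2)) = s(8) = 4, s(t(3)) = s(3) = 7, s(t(4)) = s(5) = 6, s(t(5)) = s(1) = 5, s(t(6)) = s(6) = 1, s(t(7)) = s(7) = 2, s(t(8)) = s(4) = 8.
Hence st = [3 4 7 6 5 1 2 8].

3 4 7 6 5 1 2 8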